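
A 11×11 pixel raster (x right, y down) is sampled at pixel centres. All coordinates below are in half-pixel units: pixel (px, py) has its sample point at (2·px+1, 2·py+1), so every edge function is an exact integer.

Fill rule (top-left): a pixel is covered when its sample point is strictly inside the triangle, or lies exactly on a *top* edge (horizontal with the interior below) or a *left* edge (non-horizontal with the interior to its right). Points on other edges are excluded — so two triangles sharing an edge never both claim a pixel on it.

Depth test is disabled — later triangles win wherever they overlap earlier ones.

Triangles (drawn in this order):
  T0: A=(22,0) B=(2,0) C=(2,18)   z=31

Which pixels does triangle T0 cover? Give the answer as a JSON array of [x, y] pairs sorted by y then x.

T0:
  2·area = 360  (B↔C swapped to make it positive)
  edge (22, 0)→(2, 18): d=(-20,18) right/bottom  bias=-1
  edge (2, 18)→(2, 0): d=(0,-18) top-left  bias=+0
  edge (2, 0)→(22, 0): d=(20,0) top-left  bias=+0
    (1,0)@(3, 1): e=[322,18,20] → X
    (2,0)@(5, 1): e=[286,54,20] → X
    (3,0)@(7, 1): e=[250,90,20] → X
    (4,0)@(9, 1): e=[214,126,20] → X
    (5,0)@(11, 1): e=[178,162,20] → X
    (6,0)@(13, 1): e=[142,198,20] → X
    (7,0)@(15, 1): e=[106,234,20] → X
    (8,0)@(17, 1): e=[70,270,20] → X
    (9,0)@(19, 1): e=[34,306,20] → X
    (10,0)@(21, 1): e=[-2,342,20] → .
    (1,1)@(3, 3): e=[282,18,60] → X
    (9,1)@(19, 3): e=[-6,306,60] → .
  covered (45 px):
    . X X X X X X X X X .
    . X X X X X X X X . .
    . X X X X X X X . . .
    . X X X X X X . . . .
    . X X X X X . . . . .
    . X X X X . . . . . .
    . X X X . . . . . . .
    . X X . . . . . . . .
    . X . . . . . . . . .
    . . . . . . . . . . .
    . . . . . . . . . . .

Answer: [[1,0],[2,0],[3,0],[4,0],[5,0],[6,0],[7,0],[8,0],[9,0],[1,1],[2,1],[3,1],[4,1],[5,1],[6,1],[7,1],[8,1],[1,2],[2,2],[3,2],[4,2],[5,2],[6,2],[7,2],[1,3],[2,3],[3,3],[4,3],[5,3],[6,3],[1,4],[2,4],[3,4],[4,4],[5,4],[1,5],[2,5],[3,5],[4,5],[1,6],[2,6],[3,6],[1,7],[2,7],[1,8]]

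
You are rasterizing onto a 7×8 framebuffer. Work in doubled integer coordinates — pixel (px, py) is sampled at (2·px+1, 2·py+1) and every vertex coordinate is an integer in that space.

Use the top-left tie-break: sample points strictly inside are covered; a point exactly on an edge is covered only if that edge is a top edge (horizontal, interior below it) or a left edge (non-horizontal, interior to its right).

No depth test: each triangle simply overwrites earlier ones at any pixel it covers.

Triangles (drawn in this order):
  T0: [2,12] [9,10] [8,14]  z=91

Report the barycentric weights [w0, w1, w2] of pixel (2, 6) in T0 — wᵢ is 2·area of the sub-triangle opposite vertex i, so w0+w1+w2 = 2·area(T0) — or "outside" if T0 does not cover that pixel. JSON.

T0:
  2·area = 26
  edge (2, 12)→(9, 10): d=(7,-2) top-left  bias=+0
  edge (9, 10)→(8, 14): d=(-1,4) right/bottom  bias=-1
  edge (8, 14)→(2, 12): d=(-6,-2) top-left  bias=+0
    (3,5)@(7, 11): e=[3,7,16] → █
    (4,5)@(9, 11): e=[7,-1,20] → ·
    (2,6)@(5, 13): e=[13,13,0] → █  [on edge]
    (4,6)@(9, 13): e=[21,-3,8] → ·
    (2,7)@(5, 15): e=[27,11,-12] → ·
    (3,7)@(7, 15): e=[31,3,-8] → ·
    (5,7)@(11, 15): e=[39,-13,0] → ·  [on edge]
  covered (3 px):
    · · · · · · ·
    · · · · · · ·
    · · · · · · ·
    · · · · · · ·
    · · · · · · ·
    · · · █ · · ·
    · · █ █ · · ·
    · · · · · · ·

Result: [13,0,13]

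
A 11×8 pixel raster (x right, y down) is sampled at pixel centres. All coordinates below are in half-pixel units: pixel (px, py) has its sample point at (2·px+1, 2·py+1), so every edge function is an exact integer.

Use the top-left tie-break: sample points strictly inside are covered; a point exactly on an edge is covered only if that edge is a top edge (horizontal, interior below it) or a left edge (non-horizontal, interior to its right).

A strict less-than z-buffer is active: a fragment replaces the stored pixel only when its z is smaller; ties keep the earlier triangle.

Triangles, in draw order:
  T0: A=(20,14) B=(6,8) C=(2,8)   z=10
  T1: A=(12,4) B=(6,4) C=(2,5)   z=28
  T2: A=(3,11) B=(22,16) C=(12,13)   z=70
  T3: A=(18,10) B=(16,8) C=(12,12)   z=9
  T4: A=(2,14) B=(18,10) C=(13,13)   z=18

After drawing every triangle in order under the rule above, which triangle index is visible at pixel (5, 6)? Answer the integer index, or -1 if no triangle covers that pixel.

T0:
  2·area = 24  (B↔C swapped to make it positive)
  edge (20, 14)→(2, 8): d=(-18,-6) top-left  bias=+0
  edge (2, 8)→(6, 8): d=(4,0) top-left  bias=+0
  edge (6, 8)→(20, 14): d=(14,6) right/bottom  bias=-1
    (2,4)@(5, 9): e=[0,4,20] → █  [on edge]
    (3,4)@(7, 9): e=[12,4,8] → █
    (4,4)@(9, 9): e=[24,4,-4] → ·
    (2,5)@(5, 11): e=[-36,12,48] → ·
    (3,5)@(7, 11): e=[-24,12,36] → ·
    (5,5)@(11, 11): e=[0,12,12] → █  [on edge]
    (6,5)@(13, 11): e=[12,12,0] → ·  [on edge]
    (5,6)@(11, 13): e=[-36,20,40] → ·
    (8,6)@(17, 13): e=[0,20,4] → █  [on edge]
    (9,6)@(19, 13): e=[12,20,-8] → ·
    (8,7)@(17, 15): e=[-36,28,32] → ·
  covered (4 px):
    · · · · · · · · · · ·
    · · · · · · · · · · ·
    · · · · · · · · · · ·
    · · · · · · · · · · ·
    · · █ █ · · · · · · ·
    · · · · · █ · · · · ·
    · · · · · · · · █ · ·
    · · · · · · · · · · ·
T1:
  2·area = 6  (B↔C swapped to make it positive)
  edge (12, 4)→(2, 5): d=(-10,1) right/bottom  bias=-1
  edge (2, 5)→(6, 4): d=(4,-1) top-left  bias=+0
  edge (6, 4)→(12, 4): d=(6,0) top-left  bias=+0
  covered (0 px):
    · · · · · · · · · · ·
    · · · · · · · · · · ·
    · · · · · · · · · · ·
    · · · · · · · · · · ·
    · · · · · · · · · · ·
    · · · · · · · · · · ·
    · · · · · · · · · · ·
    · · · · · · · · · · ·
T2:
  2·area = 7  (B↔C swapped to make it positive)
  edge (3, 11)→(12, 13): d=(9,2) right/bottom  bias=-1
  edge (12, 13)→(22, 16): d=(10,3) right/bottom  bias=-1
  edge (22, 16)→(3, 11): d=(-19,-5) top-left  bias=+0
    (1,5)@(3, 11): e=[0,7,0] → ·  [on edge]
    (5,6)@(11, 13): e=[2,3,2] → █
    (6,6)@(13, 13): e=[-2,-3,12] → ·
    (5,7)@(11, 15): e=[20,23,-36] → ·
    (10,7)@(21, 15): e=[0,-7,14] → ·  [on edge]
  covered (1 px):
    · · · · · · · · · · ·
    · · · · · · · · · · ·
    · · · · · · · · · · ·
    · · · · · · · · · · ·
    · · · · · · · · · · ·
    · · · · · · · · · · ·
    · · · · · █ · · · · ·
    · · · · · · · · · · ·
T3:
  2·area = 16  (B↔C swapped to make it positive)
  edge (18, 10)→(12, 12): d=(-6,2) right/bottom  bias=-1
  edge (12, 12)→(16, 8): d=(4,-4) top-left  bias=+0
  edge (16, 8)→(18, 10): d=(2,2) right/bottom  bias=-1
    (4,0)@(9, 1): e=[72,-56,0] → ·  [on edge]
    (5,1)@(11, 3): e=[56,-40,0] → ·  [on edge]
    (10,1)@(21, 3): e=[36,0,-20] → ·  [on edge]
    (6,2)@(13, 5): e=[40,-24,0] → ·  [on edge]
    (9,2)@(19, 5): e=[28,0,-12] → ·  [on edge]
    (7,3)@(15, 7): e=[24,-8,0] → ·  [on edge]
    (8,3)@(17, 7): e=[20,0,-4] → ·  [on edge]
    (7,4)@(15, 9): e=[12,0,4] → █  [on edge]
    (8,4)@(17, 9): e=[8,8,0] → ·  [on edge]
    (10,4)@(21, 9): e=[0,24,-8] → ·  [on edge]
    (6,5)@(13, 11): e=[4,0,12] → █  [on edge]
    (7,5)@(15, 11): e=[0,8,8] → ·  [on edge]
    (9,5)@(19, 11): e=[-8,24,0] → ·  [on edge]
    (4,6)@(9, 13): e=[0,-8,24] → ·  [on edge]
    (5,6)@(11, 13): e=[-4,0,20] → ·  [on edge]
    (10,6)@(21, 13): e=[-24,40,0] → ·  [on edge]
    (1,7)@(3, 15): e=[0,-24,40] → ·  [on edge]
    (4,7)@(9, 15): e=[-12,0,28] → ·  [on edge]
  covered (2 px):
    · · · · · · · · · · ·
    · · · · · · · · · · ·
    · · · · · · · · · · ·
    · · · · · · · · · · ·
    · · · · · · · █ · · ·
    · · · · · · █ · · · ·
    · · · · · · · · · · ·
    · · · · · · · · · · ·
T4:
  2·area = 28
  edge (2, 14)→(18, 10): d=(16,-4) top-left  bias=+0
  edge (18, 10)→(13, 13): d=(-5,3) right/bottom  bias=-1
  edge (13, 13)→(2, 14): d=(-11,1) right/bottom  bias=-1
    (7,5)@(15, 11): e=[4,4,20] → █
    (8,5)@(17, 11): e=[12,-2,18] → ·
    (3,6)@(7, 13): e=[4,18,6] → █
    (4,6)@(9, 13): e=[12,12,4] → █
    (5,6)@(11, 13): e=[20,6,2] → █
    (6,6)@(13, 13): e=[28,0,0] → ·  [on edge]
    (7,6)@(15, 13): e=[36,-6,-2] → ·
    (3,7)@(7, 15): e=[36,8,-16] → ·
    (4,7)@(9, 15): e=[44,2,-18] → ·
    (5,7)@(11, 15): e=[52,-4,-20] → ·
  covered (4 px):
    · · · · · · · · · · ·
    · · · · · · · · · · ·
    · · · · · · · · · · ·
    · · · · · · · · · · ·
    · · · · · · · · · · ·
    · · · · · · · █ · · ·
    · · · █ █ █ · · · · ·
    · · · · · · · · · · ·

Z-buffer (winner per pixel, '.' = empty):
  . . . . . . . . . . .
  . . . . . . . . . . .
  . . . . . . . . . . .
  . . . . . . . . . . .
  . . 0 0 . . . 3 . . .
  . . . . . 0 3 4 . . .
  . . . 4 4 4 . . 0 . .
  . . . . . . . . . . .

Result: 4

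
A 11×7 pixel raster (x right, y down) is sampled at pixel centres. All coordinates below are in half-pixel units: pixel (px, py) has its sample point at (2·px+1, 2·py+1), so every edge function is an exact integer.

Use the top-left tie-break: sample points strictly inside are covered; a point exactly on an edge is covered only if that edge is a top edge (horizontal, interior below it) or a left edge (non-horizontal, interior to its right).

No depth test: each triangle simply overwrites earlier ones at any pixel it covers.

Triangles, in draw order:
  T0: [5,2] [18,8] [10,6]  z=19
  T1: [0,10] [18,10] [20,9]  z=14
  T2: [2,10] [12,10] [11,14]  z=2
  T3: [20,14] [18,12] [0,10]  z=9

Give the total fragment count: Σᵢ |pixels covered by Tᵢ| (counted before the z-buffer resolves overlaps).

T0:
  2·area = 22
  edge (5, 2)→(18, 8): d=(13,6) right/bottom  bias=-1
  edge (18, 8)→(10, 6): d=(-8,-2) top-left  bias=+0
  edge (10, 6)→(5, 2): d=(-5,-4) top-left  bias=+0
    (3,1)@(7, 3): e=[1,18,3] → █
    (4,1)@(9, 3): e=[-11,22,11] → ·
    (3,2)@(7, 5): e=[27,2,-7] → ·
    (4,2)@(9, 5): e=[15,6,1] → █
    (5,2)@(11, 5): e=[3,10,9] → █
    (6,2)@(13, 5): e=[-9,14,17] → ·
    (4,3)@(9, 7): e=[41,-10,-9] → ·
    (5,3)@(11, 7): e=[29,-6,-1] → ·
    (7,3)@(15, 7): e=[5,2,15] → █
    (8,3)@(17, 7): e=[-7,6,23] → ·
    (7,4)@(15, 9): e=[31,-14,5] → ·
  covered (4 px):
    · · · · · · · · · · ·
    · · · █ · · · · · · ·
    · · · · █ █ · · · · ·
    · · · · · · · █ · · ·
    · · · · · · · · · · ·
    · · · · · · · · · · ·
    · · · · · · · · · · ·
T1:
  2·area = 18  (B↔C swapped to make it positive)
  edge (0, 10)→(20, 9): d=(20,-1) top-left  bias=+0
  edge (20, 9)→(18, 10): d=(-2,1) right/bottom  bias=-1
  edge (18, 10)→(0, 10): d=(-18,0) right/bottom  bias=-1
  covered (0 px):
    · · · · · · · · · · ·
    · · · · · · · · · · ·
    · · · · · · · · · · ·
    · · · · · · · · · · ·
    · · · · · · · · · · ·
    · · · · · · · · · · ·
    · · · · · · · · · · ·
T2:
  2·area = 40
  edge (2, 10)→(12, 10): d=(10,0) top-left  bias=+0
  edge (12, 10)→(11, 14): d=(-1,4) right/bottom  bias=-1
  edge (11, 14)→(2, 10): d=(-9,-4) top-left  bias=+0
    (2,5)@(5, 11): e=[10,27,3] → █
    (3,5)@(7, 11): e=[10,19,11] → █
    (4,5)@(9, 11): e=[10,11,19] → █
    (5,5)@(11, 11): e=[10,3,27] → █
    (6,5)@(13, 11): e=[10,-5,35] → ·
    (2,6)@(5, 13): e=[30,25,-15] → ·
    (3,6)@(7, 13): e=[30,17,-7] → ·
    (4,6)@(9, 13): e=[30,9,1] → █
    (6,6)@(13, 13): e=[30,-7,17] → ·
  covered (6 px):
    · · · · · · · · · · ·
    · · · · · · · · · · ·
    · · · · · · · · · · ·
    · · · · · · · · · · ·
    · · · · · · · · · · ·
    · · █ █ █ █ · · · · ·
    · · · · █ █ · · · · ·
T3:
  2·area = 32  (B↔C swapped to make it positive)
  edge (20, 14)→(0, 10): d=(-20,-4) top-left  bias=+0
  edge (0, 10)→(18, 12): d=(18,2) right/bottom  bias=-1
  edge (18, 12)→(20, 14): d=(2,2) right/bottom  bias=-1
    (3,0)@(7, 1): e=[208,-176,0] → ·  [on edge]
    (4,1)@(9, 3): e=[176,-144,0] → ·  [on edge]
    (5,2)@(11, 5): e=[144,-112,0] → ·  [on edge]
    (6,3)@(13, 7): e=[112,-80,0] → ·  [on edge]
    (7,4)@(15, 9): e=[80,-48,0] → ·  [on edge]
    (2,5)@(5, 11): e=[0,8,24] → █  [on edge]
    (3,5)@(7, 11): e=[8,4,20] → █
    (4,5)@(9, 11): e=[16,0,16] → ·  [on edge]
    (8,5)@(17, 11): e=[48,-16,0] → ·  [on edge]
    (2,6)@(5, 13): e=[-40,44,28] → ·
    (3,6)@(7, 13): e=[-32,40,24] → ·
    (7,6)@(15, 13): e=[0,24,8] → █  [on edge]
    (9,6)@(19, 13): e=[16,16,0] → ·  [on edge]
  covered (4 px):
    · · · · · · · · · · ·
    · · · · · · · · · · ·
    · · · · · · · · · · ·
    · · · · · · · · · · ·
    · · · · · · · · · · ·
    · · █ █ · · · · · · ·
    · · · · · · · █ █ · ·

Final: 14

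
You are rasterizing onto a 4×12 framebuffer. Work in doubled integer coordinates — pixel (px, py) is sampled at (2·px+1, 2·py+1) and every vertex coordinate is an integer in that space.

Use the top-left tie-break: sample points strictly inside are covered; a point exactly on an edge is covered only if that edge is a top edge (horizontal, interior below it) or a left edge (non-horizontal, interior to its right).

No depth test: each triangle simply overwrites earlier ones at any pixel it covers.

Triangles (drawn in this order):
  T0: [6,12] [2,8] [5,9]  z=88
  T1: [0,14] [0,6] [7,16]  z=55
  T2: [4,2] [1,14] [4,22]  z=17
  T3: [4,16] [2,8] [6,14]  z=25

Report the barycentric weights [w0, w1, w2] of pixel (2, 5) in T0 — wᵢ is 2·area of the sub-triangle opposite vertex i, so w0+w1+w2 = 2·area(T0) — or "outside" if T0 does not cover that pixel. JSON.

T0:
  2·area = 8
  edge (6, 12)→(2, 8): d=(-4,-4) top-left  bias=+0
  edge (2, 8)→(5, 9): d=(3,1) right/bottom  bias=-1
  edge (5, 9)→(6, 12): d=(1,3) right/bottom  bias=-1
    (1,1)@(3, 3): e=[24,-16,0] → .  [on edge]
    (0,3)@(1, 7): e=[0,-2,10] → .  [on edge]
    (1,4)@(3, 9): e=[0,2,6] → X  [on edge]
    (2,4)@(5, 9): e=[8,0,0] → .  [on edge]
    (1,5)@(3, 11): e=[-8,8,8] → .
    (2,5)@(5, 11): e=[0,6,2] → X  [on edge]
    (3,5)@(7, 11): e=[8,4,-4] → .
    (2,6)@(5, 13): e=[-8,12,4] → .
    (3,6)@(7, 13): e=[0,10,-2] → .  [on edge]
    (3,7)@(7, 15): e=[-8,16,0] → .  [on edge]
  covered (2 px):
    . . . .
    . . . .
    . . . .
    . . . .
    . X . .
    . . X .
    . . . .
    . . . .
    . . . .
    . . . .
    . . . .
    . . . .
T1:
  2·area = 56
  edge (0, 14)→(0, 6): d=(0,-8) top-left  bias=+0
  edge (0, 6)→(7, 16): d=(7,10) right/bottom  bias=-1
  edge (7, 16)→(0, 14): d=(-7,-2) top-left  bias=+0
    (0,4)@(1, 9): e=[8,11,37] → X
    (1,4)@(3, 9): e=[24,-9,41] → .
    (0,5)@(1, 11): e=[8,25,23] → X
    (1,5)@(3, 11): e=[24,5,27] → X
    (2,5)@(5, 11): e=[40,-15,31] → .
    (0,6)@(1, 13): e=[8,39,9] → X
    (2,6)@(5, 13): e=[40,-1,17] → .
    (0,7)@(1, 15): e=[8,53,-5] → .
    (1,7)@(3, 15): e=[24,33,-1] → .
    (2,7)@(5, 15): e=[40,13,3] → X
    (3,7)@(7, 15): e=[56,-7,7] → .
    (2,8)@(5, 17): e=[40,27,-11] → .
  covered (6 px):
    . . . .
    . . . .
    . . . .
    . . . .
    X . . .
    X X . .
    X X . .
    . . X .
    . . . .
    . . . .
    . . . .
    . . . .
T2:
  2·area = 60  (B↔C swapped to make it positive)
  edge (4, 2)→(4, 22): d=(0,20) right/bottom  bias=-1
  edge (4, 22)→(1, 14): d=(-3,-8) top-left  bias=+0
  edge (1, 14)→(4, 2): d=(3,-12) top-left  bias=+0
    (1,3)@(3, 7): e=[20,37,3] → X
    (2,3)@(5, 7): e=[-20,53,27] → .
    (1,4)@(3, 9): e=[20,31,9] → X
    (2,4)@(5, 9): e=[-20,47,33] → .
    (1,5)@(3, 11): e=[20,25,15] → X
    (2,5)@(5, 11): e=[-20,41,39] → .
    (1,6)@(3, 13): e=[20,19,21] → X
    (2,6)@(5, 13): e=[-20,35,45] → .
    (1,7)@(3, 15): e=[20,13,27] → X
    (2,7)@(5, 15): e=[-20,29,51] → .
    (1,8)@(3, 17): e=[20,7,33] → X
    (2,8)@(5, 17): e=[-20,23,57] → .
  covered (7 px):
    . . . .
    . . . .
    . . . .
    . X . .
    . X . .
    . X . .
    . X . .
    . X . .
    . X . .
    . X . .
    . . . .
    . . . .
T3:
  2·area = 20
  edge (4, 16)→(2, 8): d=(-2,-8) top-left  bias=+0
  edge (2, 8)→(6, 14): d=(4,6) right/bottom  bias=-1
  edge (6, 14)→(4, 16): d=(-2,2) right/bottom  bias=-1
    (1,5)@(3, 11): e=[2,6,12] → X
    (2,5)@(5, 11): e=[18,-6,8] → .
    (1,6)@(3, 13): e=[-2,14,8] → .
    (2,6)@(5, 13): e=[14,2,4] → X
    (3,6)@(7, 13): e=[30,-10,0] → .  [on edge]
    (2,7)@(5, 15): e=[10,10,0] → .  [on edge]
    (1,8)@(3, 17): e=[-10,30,0] → .  [on edge]
    (0,9)@(1, 19): e=[-30,50,0] → .  [on edge]
  covered (2 px):
    . . . .
    . . . .
    . . . .
    . . . .
    . . . .
    . X . .
    . . X .
    . . . .
    . . . .
    . . . .
    . . . .
    . . . .

Final: [6,2,0]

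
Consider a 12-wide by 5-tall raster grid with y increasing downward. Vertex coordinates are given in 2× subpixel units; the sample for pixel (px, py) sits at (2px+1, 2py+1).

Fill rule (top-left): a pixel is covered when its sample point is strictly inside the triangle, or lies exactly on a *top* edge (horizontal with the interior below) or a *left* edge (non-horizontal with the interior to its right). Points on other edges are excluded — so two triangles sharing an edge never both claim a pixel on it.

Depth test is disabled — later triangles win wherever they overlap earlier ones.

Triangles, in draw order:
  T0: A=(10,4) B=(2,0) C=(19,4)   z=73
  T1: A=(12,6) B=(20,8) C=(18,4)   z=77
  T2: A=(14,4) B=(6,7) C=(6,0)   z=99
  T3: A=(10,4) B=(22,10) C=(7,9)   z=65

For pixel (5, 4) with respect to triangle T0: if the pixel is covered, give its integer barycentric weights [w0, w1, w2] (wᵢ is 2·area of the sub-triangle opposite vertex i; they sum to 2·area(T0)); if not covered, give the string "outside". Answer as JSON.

T0:
  2·area = 36
  edge (10, 4)→(2, 0): d=(-8,-4) top-left  bias=+0
  edge (2, 0)→(19, 4): d=(17,4) right/bottom  bias=-1
  edge (19, 4)→(10, 4): d=(-9,0) right/bottom  bias=-1
    (2,0)@(5, 1): e=[4,5,27] → X
    (3,0)@(7, 1): e=[12,-3,27] → .
    (2,1)@(5, 3): e=[-12,39,9] → .
    (4,1)@(9, 3): e=[4,23,9] → X
    (5,1)@(11, 3): e=[12,15,9] → X
    (6,1)@(13, 3): e=[20,7,9] → X
    (7,1)@(15, 3): e=[28,-1,9] → .
    (4,2)@(9, 5): e=[-12,57,-9] → .
    (5,2)@(11, 5): e=[-4,49,-9] → .
    (6,2)@(13, 5): e=[4,41,-9] → .
  covered (4 px):
    . . X . . . . . . . . .
    . . . . X X X . . . . .
    . . . . . . . . . . . .
    . . . . . . . . . . . .
    . . . . . . . . . . . .
T1:
  2·area = 28  (B↔C swapped to make it positive)
  edge (12, 6)→(18, 4): d=(6,-2) top-left  bias=+0
  edge (18, 4)→(20, 8): d=(2,4) right/bottom  bias=-1
  edge (20, 8)→(12, 6): d=(-8,-2) top-left  bias=+0
    (10,1)@(21, 3): e=[0,-14,42] → .  [on edge]
    (7,2)@(15, 5): e=[0,14,14] → X  [on edge]
    (8,2)@(17, 5): e=[4,6,18] → X
    (9,2)@(19, 5): e=[8,-2,22] → .
    (4,3)@(9, 7): e=[0,42,-14] → .  [on edge]
    (7,3)@(15, 7): e=[12,18,-2] → .
    (8,3)@(17, 7): e=[16,10,2] → X
    (9,3)@(19, 7): e=[20,2,6] → X
    (10,3)@(21, 7): e=[24,-6,10] → .
    (1,4)@(3, 9): e=[0,70,-42] → .  [on edge]
    (8,4)@(17, 9): e=[28,14,-14] → .
    (9,4)@(19, 9): e=[32,6,-10] → .
  covered (4 px):
    . . . . . . . . . . . .
    . . . . . . . . . . . .
    . . . . . . . X X . . .
    . . . . . . . . X X . .
    . . . . . . . . . . . .
T2:
  2·area = 56
  edge (14, 4)→(6, 7): d=(-8,3) right/bottom  bias=-1
  edge (6, 7)→(6, 0): d=(0,-7) top-left  bias=+0
  edge (6, 0)→(14, 4): d=(8,4) right/bottom  bias=-1
    (3,0)@(7, 1): e=[45,7,4] → X
    (4,0)@(9, 1): e=[39,21,-4] → .
    (3,1)@(7, 3): e=[29,7,20] → X
    (4,1)@(9, 3): e=[23,21,12] → X
    (5,1)@(11, 3): e=[17,35,4] → X
    (6,1)@(13, 3): e=[11,49,-4] → .
    (3,2)@(7, 5): e=[13,7,36] → X
    (6,2)@(13, 5): e=[-5,49,12] → .
    (3,3)@(7, 7): e=[-3,7,52] → .
    (4,3)@(9, 7): e=[-9,21,44] → .
    (5,3)@(11, 7): e=[-15,35,36] → .
  covered (7 px):
    . . . X . . . . . . . .
    . . . X X X . . . . . .
    . . . X X X . . . . . .
    . . . . . . . . . . . .
    . . . . . . . . . . . .
T3:
  2·area = 78
  edge (10, 4)→(22, 10): d=(12,6) right/bottom  bias=-1
  edge (22, 10)→(7, 9): d=(-15,-1) top-left  bias=+0
  edge (7, 9)→(10, 4): d=(3,-5) top-left  bias=+0
    (5,2)@(11, 5): e=[6,64,8] → X
    (6,2)@(13, 5): e=[-6,66,18] → .
    (4,3)@(9, 7): e=[42,32,4] → X
    (6,3)@(13, 7): e=[18,36,24] → X
    (7,3)@(15, 7): e=[6,38,34] → X
    (8,3)@(17, 7): e=[-6,40,44] → .
    (3,4)@(7, 9): e=[78,0,0] → X  [on edge]
    (8,4)@(17, 9): e=[18,10,50] → X
    (9,4)@(19, 9): e=[6,12,60] → X
    (10,4)@(21, 9): e=[-6,14,70] → .
  covered (12 px):
    . . . . . . . . . . . .
    . . . . . . . . . . . .
    . . . . . X . . . . . .
    . . . . X X X X . . . .
    . . . X X X X X X X . .

Result: "outside"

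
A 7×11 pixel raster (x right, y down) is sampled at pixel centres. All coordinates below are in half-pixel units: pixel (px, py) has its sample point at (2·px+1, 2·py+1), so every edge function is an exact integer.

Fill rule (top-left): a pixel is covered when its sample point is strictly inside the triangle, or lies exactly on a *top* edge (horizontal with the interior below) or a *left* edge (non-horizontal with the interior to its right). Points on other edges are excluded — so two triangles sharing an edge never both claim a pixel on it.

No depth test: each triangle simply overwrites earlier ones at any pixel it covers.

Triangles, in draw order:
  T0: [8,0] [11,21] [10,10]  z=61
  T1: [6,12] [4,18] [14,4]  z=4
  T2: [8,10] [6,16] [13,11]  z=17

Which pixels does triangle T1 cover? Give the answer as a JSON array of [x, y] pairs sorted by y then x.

T0:
  2·area = 12  (B↔C swapped to make it positive)
  edge (8, 0)→(10, 10): d=(2,10) right/bottom  bias=-1
  edge (10, 10)→(11, 21): d=(1,11) right/bottom  bias=-1
  edge (11, 21)→(8, 0): d=(-3,-21) top-left  bias=+0
    (4,2)@(9, 5): e=[0,6,6] → .  [on edge]
    (4,3)@(9, 7): e=[4,8,0] → X  [on edge]
    (5,3)@(11, 7): e=[-16,-14,42] → .
    (4,4)@(9, 9): e=[8,10,-6] → .
    (5,7)@(11, 15): e=[0,-6,18] → .  [on edge]
    (5,10)@(11, 21): e=[12,0,0] → .  [on edge]
  covered (1 px):
    . . . . . . .
    . . . . . . .
    . . . . . . .
    . . . . X . .
    . . . . . . .
    . . . . . . .
    . . . . . . .
    . . . . . . .
    . . . . . . .
    . . . . . . .
    . . . . . . .
T1:
  2·area = 32  (B↔C swapped to make it positive)
  edge (6, 12)→(14, 4): d=(8,-8) top-left  bias=+0
  edge (14, 4)→(4, 18): d=(-10,14) right/bottom  bias=-1
  edge (4, 18)→(6, 12): d=(2,-6) top-left  bias=+0
    (4,1)@(9, 3): e=[-48,80,0] → .  [on edge]
    (6,2)@(13, 5): e=[0,4,28] → X  [on edge]
    (5,3)@(11, 7): e=[0,12,20] → X  [on edge]
    (6,3)@(13, 7): e=[16,-16,32] → .
    (3,4)@(7, 9): e=[-16,48,0] → .  [on edge]
    (4,4)@(9, 9): e=[0,20,12] → X  [on edge]
    (5,4)@(11, 9): e=[16,-8,24] → .
    (3,5)@(7, 11): e=[0,28,4] → X  [on edge]
    (4,5)@(9, 11): e=[16,0,16] → .  [on edge]
    (2,6)@(5, 13): e=[0,36,-4] → .  [on edge]
    (3,6)@(7, 13): e=[16,8,8] → X
    (4,6)@(9, 13): e=[32,-20,20] → .
    (1,7)@(3, 15): e=[0,44,-12] → .  [on edge]
    (2,7)@(5, 15): e=[16,16,0] → X  [on edge]
    (0,8)@(1, 17): e=[0,52,-20] → .  [on edge]
    (1,10)@(3, 21): e=[48,-16,0] → .  [on edge]
  covered (6 px):
    . . . . . . .
    . . . . . . .
    . . . . . . X
    . . . . . X .
    . . . . X . .
    . . . X . . .
    . . . X . . .
    . . X . . . .
    . . . . . . .
    . . . . . . .
    . . . . . . .
T2:
  2·area = 32  (B↔C swapped to make it positive)
  edge (8, 10)→(13, 11): d=(5,1) right/bottom  bias=-1
  edge (13, 11)→(6, 16): d=(-7,5) right/bottom  bias=-1
  edge (6, 16)→(8, 10): d=(2,-6) top-left  bias=+0
    (5,0)@(11, 1): e=[-48,80,0] → .  [on edge]
    (4,3)@(9, 7): e=[-16,48,0] → .  [on edge]
    (1,4)@(3, 9): e=[0,64,-32] → .  [on edge]
    (4,5)@(9, 11): e=[4,20,8] → X
    (5,5)@(11, 11): e=[2,10,20] → X
    (6,5)@(13, 11): e=[0,0,32] → .  [on edge]
    (3,6)@(7, 13): e=[16,16,0] → X  [on edge]
    (5,6)@(11, 13): e=[12,-4,24] → .
    (3,7)@(7, 15): e=[26,2,4] → X
    (4,7)@(9, 15): e=[24,-8,16] → .
    (3,8)@(7, 17): e=[36,-12,8] → .
    (2,9)@(5, 19): e=[48,-16,0] → .  [on edge]
  covered (5 px):
    . . . . . . .
    . . . . . . .
    . . . . . . .
    . . . . . . .
    . . . . . . .
    . . . . X X .
    . . . X X . .
    . . . X . . .
    . . . . . . .
    . . . . . . .
    . . . . . . .

Final: [[6,2],[5,3],[4,4],[3,5],[3,6],[2,7]]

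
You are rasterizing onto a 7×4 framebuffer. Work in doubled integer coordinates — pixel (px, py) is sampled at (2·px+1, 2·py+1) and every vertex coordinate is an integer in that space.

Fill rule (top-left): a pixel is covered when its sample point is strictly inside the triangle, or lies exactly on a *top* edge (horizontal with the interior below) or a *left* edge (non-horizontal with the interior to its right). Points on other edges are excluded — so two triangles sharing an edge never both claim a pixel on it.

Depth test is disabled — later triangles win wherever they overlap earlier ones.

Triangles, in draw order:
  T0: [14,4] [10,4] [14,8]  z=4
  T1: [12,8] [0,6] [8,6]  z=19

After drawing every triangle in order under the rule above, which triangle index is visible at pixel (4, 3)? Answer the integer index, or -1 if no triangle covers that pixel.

T0:
  2·area = 16  (B↔C swapped to make it positive)
  edge (14, 4)→(14, 8): d=(0,4) right/bottom  bias=-1
  edge (14, 8)→(10, 4): d=(-4,-4) top-left  bias=+0
  edge (10, 4)→(14, 4): d=(4,0) top-left  bias=+0
    (3,0)@(7, 1): e=[28,0,-12] → .  [on edge]
    (4,1)@(9, 3): e=[20,0,-4] → .  [on edge]
    (5,2)@(11, 5): e=[12,0,4] → X  [on edge]
    (6,2)@(13, 5): e=[4,8,4] → X
    (5,3)@(11, 7): e=[12,-8,12] → .
    (6,3)@(13, 7): e=[4,0,12] → X  [on edge]
  covered (3 px):
    . . . . . . .
    . . . . . . .
    . . . . . X X
    . . . . . . X
T1:
  2·area = 16
  edge (12, 8)→(0, 6): d=(-12,-2) top-left  bias=+0
  edge (0, 6)→(8, 6): d=(8,0) top-left  bias=+0
  edge (8, 6)→(12, 8): d=(4,2) right/bottom  bias=-1
    (3,3)@(7, 7): e=[2,8,6] → X
    (4,3)@(9, 7): e=[6,8,2] → X
    (5,3)@(11, 7): e=[10,8,-2] → .
  covered (2 px):
    . . . . . . .
    . . . . . . .
    . . . . . . .
    . . . X X . .

Z-buffer (winner per pixel, '.' = empty):
  . . . . . . .
  . . . . . . .
  . . . . . 0 0
  . . . 1 1 . 0

Final: 1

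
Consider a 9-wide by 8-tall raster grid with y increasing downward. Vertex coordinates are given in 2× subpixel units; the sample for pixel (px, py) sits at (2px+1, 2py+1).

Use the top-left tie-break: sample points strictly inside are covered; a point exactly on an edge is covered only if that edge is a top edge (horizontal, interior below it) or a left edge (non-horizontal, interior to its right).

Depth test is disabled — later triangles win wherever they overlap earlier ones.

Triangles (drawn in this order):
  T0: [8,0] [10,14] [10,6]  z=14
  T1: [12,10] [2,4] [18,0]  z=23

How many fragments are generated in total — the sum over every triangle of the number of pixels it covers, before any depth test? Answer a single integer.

T0:
  2·area = 16  (B↔C swapped to make it positive)
  edge (8, 0)→(10, 6): d=(2,6) right/bottom  bias=-1
  edge (10, 6)→(10, 14): d=(0,8) right/bottom  bias=-1
  edge (10, 14)→(8, 0): d=(-2,-14) top-left  bias=+0
    (4,1)@(9, 3): e=[0,8,8] → .  [on edge]
    (4,2)@(9, 5): e=[4,8,4] → X
    (5,2)@(11, 5): e=[-8,-8,32] → .
    (4,3)@(9, 7): e=[8,8,0] → X  [on edge]
    (5,3)@(11, 7): e=[-4,-8,28] → .
    (4,4)@(9, 9): e=[12,8,-4] → .
    (5,4)@(11, 9): e=[0,-8,24] → .  [on edge]
    (6,7)@(13, 15): e=[0,-24,40] → .  [on edge]
  covered (2 px):
    . . . . . . . . .
    . . . . . . . . .
    . . . . X . . . .
    . . . . X . . . .
    . . . . . . . . .
    . . . . . . . . .
    . . . . . . . . .
    . . . . . . . . .
T1:
  2·area = 136
  edge (12, 10)→(2, 4): d=(-10,-6) top-left  bias=+0
  edge (2, 4)→(18, 0): d=(16,-4) top-left  bias=+0
  edge (18, 0)→(12, 10): d=(-6,10) right/bottom  bias=-1
    (7,0)@(15, 1): e=[108,4,24] → X
    (8,0)@(17, 1): e=[120,12,4] → X
    (3,1)@(7, 3): e=[40,4,92] → X
    (4,1)@(9, 3): e=[52,12,72] → X
    (5,1)@(11, 3): e=[64,20,52] → X
    (6,1)@(13, 3): e=[76,28,32] → X
    (8,1)@(17, 3): e=[100,44,-8] → .
    (2,2)@(5, 5): e=[8,28,100] → X
    (7,2)@(15, 5): e=[68,68,0] → .  [on edge]
    (2,3)@(5, 7): e=[-12,60,88] → .
    (3,3)@(7, 7): e=[0,68,68] → X  [on edge]
    (7,3)@(15, 7): e=[48,100,-12] → .
    (8,6)@(17, 13): e=[0,204,-68] → .  [on edge]
    (4,7)@(9, 15): e=[-68,204,0] → .  [on edge]
  covered (17 px):
    . . . . . . . X X
    . . . X X X X X .
    . . X X X X X . .
    . . . X X X X . .
    . . . . . X . . .
    . . . . . . . . .
    . . . . . . . . .
    . . . . . . . . .

Final: 19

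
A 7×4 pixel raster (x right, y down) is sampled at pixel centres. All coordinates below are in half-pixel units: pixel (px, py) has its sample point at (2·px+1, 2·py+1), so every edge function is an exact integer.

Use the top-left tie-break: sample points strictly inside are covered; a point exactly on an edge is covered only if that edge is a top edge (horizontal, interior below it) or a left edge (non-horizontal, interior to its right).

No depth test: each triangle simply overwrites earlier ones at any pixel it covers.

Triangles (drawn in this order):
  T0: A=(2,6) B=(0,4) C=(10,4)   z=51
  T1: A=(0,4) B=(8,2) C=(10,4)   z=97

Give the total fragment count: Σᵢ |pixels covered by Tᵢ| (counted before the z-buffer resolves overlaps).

T0:
  2·area = 20
  edge (2, 6)→(0, 4): d=(-2,-2) top-left  bias=+0
  edge (0, 4)→(10, 4): d=(10,0) top-left  bias=+0
  edge (10, 4)→(2, 6): d=(-8,2) right/bottom  bias=-1
    (0,2)@(1, 5): e=[0,10,10] → X  [on edge]
    (1,2)@(3, 5): e=[4,10,6] → X
    (2,2)@(5, 5): e=[8,10,2] → X
    (3,2)@(7, 5): e=[12,10,-2] → .
    (0,3)@(1, 7): e=[-4,30,-6] → .
    (1,3)@(3, 7): e=[0,30,-10] → .  [on edge]
    (2,3)@(5, 7): e=[4,30,-14] → .
  covered (3 px):
    . . . . . . .
    . . . . . . .
    X X X . . . .
    . . . . . . .
T1:
  2·area = 20
  edge (0, 4)→(8, 2): d=(8,-2) top-left  bias=+0
  edge (8, 2)→(10, 4): d=(2,2) right/bottom  bias=-1
  edge (10, 4)→(0, 4): d=(-10,0) right/bottom  bias=-1
    (3,0)@(7, 1): e=[-10,0,30] → .  [on edge]
    (2,1)@(5, 3): e=[2,8,10] → X
    (3,1)@(7, 3): e=[6,4,10] → X
    (4,1)@(9, 3): e=[10,0,10] → .  [on edge]
    (2,2)@(5, 5): e=[18,12,-10] → .
    (3,2)@(7, 5): e=[22,8,-10] → .
    (5,2)@(11, 5): e=[30,0,-10] → .  [on edge]
    (6,3)@(13, 7): e=[50,0,-30] → .  [on edge]
  covered (2 px):
    . . . . . . .
    . . X X . . .
    . . . . . . .
    . . . . . . .

Result: 5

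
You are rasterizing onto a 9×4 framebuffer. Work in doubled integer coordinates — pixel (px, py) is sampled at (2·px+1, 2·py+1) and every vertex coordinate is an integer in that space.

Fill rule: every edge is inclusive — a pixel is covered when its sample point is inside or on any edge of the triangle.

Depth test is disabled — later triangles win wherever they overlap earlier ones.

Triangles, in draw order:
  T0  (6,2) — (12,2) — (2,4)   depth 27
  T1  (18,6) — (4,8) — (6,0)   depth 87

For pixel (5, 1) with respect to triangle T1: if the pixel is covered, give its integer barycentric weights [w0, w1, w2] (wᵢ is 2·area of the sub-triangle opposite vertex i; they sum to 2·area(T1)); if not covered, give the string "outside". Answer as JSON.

T0:
  2·area = 12
  edge (6, 2)→(12, 2): d=(6,0) inclusive
  edge (12, 2)→(2, 4): d=(-10,2) inclusive
  edge (2, 4)→(6, 2): d=(4,-2) inclusive
    (8,0)@(17, 1): e=[-6,0,18] → .  [on edge]
    (2,1)@(5, 3): e=[6,4,2] → X
    (3,1)@(7, 3): e=[6,0,6] → X  [on edge]
    (4,1)@(9, 3): e=[6,-4,10] → .
    (2,2)@(5, 5): e=[18,-16,10] → .
    (3,2)@(7, 5): e=[18,-20,14] → .
  covered (2 px):
    . . . . . . . . .
    . . X X . . . . .
    . . . . . . . . .
    . . . . . . . . .
T1:
  2·area = 108
  edge (18, 6)→(4, 8): d=(-14,2) inclusive
  edge (4, 8)→(6, 0): d=(2,-8) inclusive
  edge (6, 0)→(18, 6): d=(12,6) inclusive
    (3,0)@(7, 1): e=[92,10,6] → X
    (4,0)@(9, 1): e=[88,26,-6] → .
    (3,1)@(7, 3): e=[64,14,30] → X
    (4,1)@(9, 3): e=[60,30,18] → X
    (5,1)@(11, 3): e=[56,46,6] → X
    (6,1)@(13, 3): e=[52,62,-6] → .
    (2,2)@(5, 5): e=[40,2,66] → X
    (6,2)@(13, 5): e=[24,66,18] → X
    (7,2)@(15, 5): e=[20,82,6] → X
    (8,2)@(17, 5): e=[16,98,-6] → .
    (2,3)@(5, 7): e=[12,6,90] → X
    (5,3)@(11, 7): e=[0,54,54] → X  [on edge]
  covered (14 px):
    . . . X . . . . .
    . . . X X X . . .
    . . X X X X X X .
    . . X X X X . . .

Result: [46,6,56]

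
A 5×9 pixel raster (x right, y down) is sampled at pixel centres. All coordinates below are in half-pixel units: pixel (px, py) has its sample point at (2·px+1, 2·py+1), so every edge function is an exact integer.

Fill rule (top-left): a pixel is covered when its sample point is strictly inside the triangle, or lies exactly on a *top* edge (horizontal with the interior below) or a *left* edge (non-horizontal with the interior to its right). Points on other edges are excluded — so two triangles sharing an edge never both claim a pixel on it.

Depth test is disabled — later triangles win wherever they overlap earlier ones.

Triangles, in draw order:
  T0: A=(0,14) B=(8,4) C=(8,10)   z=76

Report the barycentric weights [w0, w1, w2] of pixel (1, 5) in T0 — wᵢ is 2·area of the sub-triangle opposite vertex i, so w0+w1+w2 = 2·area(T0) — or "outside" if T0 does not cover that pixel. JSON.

T0:
  2·area = 48
  edge (0, 14)→(8, 4): d=(8,-10) top-left  bias=+0
  edge (8, 4)→(8, 10): d=(0,6) right/bottom  bias=-1
  edge (8, 10)→(0, 14): d=(-8,4) right/bottom  bias=-1
    (3,3)@(7, 7): e=[14,6,28] → X
    (4,3)@(9, 7): e=[34,-6,20] → .
    (2,4)@(5, 9): e=[10,18,20] → X
    (4,4)@(9, 9): e=[50,-6,4] → .
    (1,5)@(3, 11): e=[6,30,12] → X
    (3,5)@(7, 11): e=[46,6,-4] → .
    (0,6)@(1, 13): e=[2,42,4] → X
    (1,6)@(3, 13): e=[22,30,-4] → .
    (2,6)@(5, 13): e=[42,18,-12] → .
    (0,7)@(1, 15): e=[18,42,-12] → .
  covered (6 px):
    . . . . .
    . . . . .
    . . . . .
    . . . X .
    . . X X .
    . X X . .
    X . . . .
    . . . . .
    . . . . .

Result: [30,12,6]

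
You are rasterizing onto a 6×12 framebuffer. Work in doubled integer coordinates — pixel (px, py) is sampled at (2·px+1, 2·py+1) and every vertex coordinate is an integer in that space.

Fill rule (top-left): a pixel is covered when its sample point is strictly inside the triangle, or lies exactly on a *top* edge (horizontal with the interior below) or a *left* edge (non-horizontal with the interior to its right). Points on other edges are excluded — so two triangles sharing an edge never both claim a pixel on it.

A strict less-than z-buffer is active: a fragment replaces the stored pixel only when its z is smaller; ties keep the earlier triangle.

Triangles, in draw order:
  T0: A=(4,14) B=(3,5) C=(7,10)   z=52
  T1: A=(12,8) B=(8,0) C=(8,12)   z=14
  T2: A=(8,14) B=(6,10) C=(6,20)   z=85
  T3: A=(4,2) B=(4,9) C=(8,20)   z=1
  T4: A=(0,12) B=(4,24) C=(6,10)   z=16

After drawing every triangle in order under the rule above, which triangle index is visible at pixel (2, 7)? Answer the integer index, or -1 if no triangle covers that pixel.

T0:
  2·area = 31
  edge (4, 14)→(3, 5): d=(-1,-9) top-left  bias=+0
  edge (3, 5)→(7, 10): d=(4,5) right/bottom  bias=-1
  edge (7, 10)→(4, 14): d=(-3,4) right/bottom  bias=-1
    (1,2)@(3, 5): e=[0,0,31] → ·  [on edge]
    (2,4)@(5, 9): e=[14,6,11] → █
    (3,4)@(7, 9): e=[32,-4,3] → ·
    (2,5)@(5, 11): e=[12,14,5] → █
    (3,5)@(7, 11): e=[30,4,-3] → ·
    (2,6)@(5, 13): e=[10,22,-1] → ·
    (5,7)@(11, 15): e=[62,0,-31] → ·  [on edge]
    (2,11)@(5, 23): e=[0,62,-31] → ·  [on edge]
  covered (2 px):
    · · · · · ·
    · · · · · ·
    · · · · · ·
    · · · · · ·
    · · █ · · ·
    · · █ · · ·
    · · · · · ·
    · · · · · ·
    · · · · · ·
    · · · · · ·
    · · · · · ·
    · · · · · ·
T1:
  2·area = 48  (B↔C swapped to make it positive)
  edge (12, 8)→(8, 12): d=(-4,4) right/bottom  bias=-1
  edge (8, 12)→(8, 0): d=(0,-12) top-left  bias=+0
  edge (8, 0)→(12, 8): d=(4,8) right/bottom  bias=-1
    (4,1)@(9, 3): e=[32,12,4] → █
    (5,1)@(11, 3): e=[24,36,-12] → ·
    (4,2)@(9, 5): e=[24,12,12] → █
    (5,2)@(11, 5): e=[16,36,-4] → ·
    (4,3)@(9, 7): e=[16,12,20] → █
    (5,3)@(11, 7): e=[8,36,4] → █
    (4,4)@(9, 9): e=[8,12,28] → █
    (5,4)@(11, 9): e=[0,36,12] → ·  [on edge]
    (4,5)@(9, 11): e=[0,12,36] → ·  [on edge]
    (3,6)@(7, 13): e=[0,-12,60] → ·  [on edge]
    (2,7)@(5, 15): e=[0,-36,84] → ·  [on edge]
    (1,8)@(3, 17): e=[0,-60,108] → ·  [on edge]
    (0,9)@(1, 19): e=[0,-84,132] → ·  [on edge]
  covered (5 px):
    · · · · · ·
    · · · · █ ·
    · · · · █ ·
    · · · · █ █
    · · · · █ ·
    · · · · · ·
    · · · · · ·
    · · · · · ·
    · · · · · ·
    · · · · · ·
    · · · · · ·
    · · · · · ·
T2:
  2·area = 20  (B↔C swapped to make it positive)
  edge (8, 14)→(6, 20): d=(-2,6) right/bottom  bias=-1
  edge (6, 20)→(6, 10): d=(0,-10) top-left  bias=+0
  edge (6, 10)→(8, 14): d=(2,4) right/bottom  bias=-1
    (5,2)@(11, 5): e=[0,50,-30] → ·  [on edge]
    (4,5)@(9, 11): e=[0,30,-10] → ·  [on edge]
    (3,6)@(7, 13): e=[8,10,2] → █
    (4,6)@(9, 13): e=[-4,30,-6] → ·
    (3,7)@(7, 15): e=[4,10,6] → █
    (4,7)@(9, 15): e=[-8,30,-2] → ·
    (3,8)@(7, 17): e=[0,10,10] → ·  [on edge]
    (2,11)@(5, 23): e=[0,-10,30] → ·  [on edge]
  covered (2 px):
    · · · · · ·
    · · · · · ·
    · · · · · ·
    · · · · · ·
    · · · · · ·
    · · · · · ·
    · · · █ · ·
    · · · █ · ·
    · · · · · ·
    · · · · · ·
    · · · · · ·
    · · · · · ·
T3:
  2·area = 28  (B↔C swapped to make it positive)
  edge (4, 2)→(8, 20): d=(4,18) right/bottom  bias=-1
  edge (8, 20)→(4, 9): d=(-4,-11) top-left  bias=+0
  edge (4, 9)→(4, 2): d=(0,-7) top-left  bias=+0
    (2,3)@(5, 7): e=[2,19,7] → █
    (3,3)@(7, 7): e=[-34,41,21] → ·
    (2,4)@(5, 9): e=[10,11,7] → █
    (3,4)@(7, 9): e=[-26,33,21] → ·
    (2,5)@(5, 11): e=[18,3,7] → █
    (3,5)@(7, 11): e=[-18,25,21] → ·
    (2,6)@(5, 13): e=[26,-5,7] → ·
    (3,8)@(7, 17): e=[6,1,21] → █
    (4,8)@(9, 17): e=[-30,23,35] → ·
    (3,9)@(7, 19): e=[14,-7,21] → ·
  covered (4 px):
    · · · · · ·
    · · · · · ·
    · · · · · ·
    · · █ · · ·
    · · █ · · ·
    · · █ · · ·
    · · · · · ·
    · · · · · ·
    · · · █ · ·
    · · · · · ·
    · · · · · ·
    · · · · · ·
T4:
  2·area = 80  (B↔C swapped to make it positive)
  edge (0, 12)→(6, 10): d=(6,-2) top-left  bias=+0
  edge (6, 10)→(4, 24): d=(-2,14) right/bottom  bias=-1
  edge (4, 24)→(0, 12): d=(-4,-12) top-left  bias=+0
    (3,1)@(7, 3): e=[-40,0,120] → ·  [on edge]
    (4,4)@(9, 9): e=[0,-40,120] → ·  [on edge]
    (1,5)@(3, 11): e=[0,40,40] → █  [on edge]
    (2,5)@(5, 11): e=[4,12,64] → █
    (3,5)@(7, 11): e=[8,-16,88] → ·
    (0,6)@(1, 13): e=[8,64,8] → █
    (3,6)@(7, 13): e=[20,-20,80] → ·
    (0,7)@(1, 15): e=[20,60,0] → █  [on edge]
    (3,7)@(7, 15): e=[32,-24,72] → ·
    (0,8)@(1, 17): e=[32,56,-8] → ·
    (1,8)@(3, 17): e=[36,28,16] → █
    (2,8)@(5, 17): e=[40,0,40] → ·  [on edge]
    (1,10)@(3, 21): e=[60,20,0] → █  [on edge]
  covered (11 px):
    · · · · · ·
    · · · · · ·
    · · · · · ·
    · · · · · ·
    · · · · · ·
    · █ █ · · ·
    █ █ █ · · ·
    █ █ █ · · ·
    · █ · · · ·
    · █ · · · ·
    · █ · · · ·
    · · · · · ·

Z-buffer (winner per pixel, '.' = empty):
  . . . . . .
  . . . . 1 .
  . . . . 1 .
  . . 3 . 1 1
  . . 3 . 1 .
  . 4 3 . . .
  4 4 4 2 . .
  4 4 4 2 . .
  . 4 . 3 . .
  . 4 . . . .
  . 4 . . . .
  . . . . . .

Result: 4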